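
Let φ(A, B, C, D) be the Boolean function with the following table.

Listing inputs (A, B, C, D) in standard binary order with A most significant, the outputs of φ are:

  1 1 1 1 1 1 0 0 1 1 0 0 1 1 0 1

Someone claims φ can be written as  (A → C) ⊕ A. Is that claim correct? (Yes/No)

Check the formula against φ row by row:
  A=0, B=0, C=0, D=0: formula gives 1, φ = 1 ✓
  A=0, B=0, C=0, D=1: formula gives 1, φ = 1 ✓
  A=0, B=0, C=1, D=0: formula gives 1, φ = 1 ✓
  A=0, B=0, C=1, D=1: formula gives 1, φ = 1 ✓
  …
  A=0, B=1, C=1, D=0: formula gives 1, but φ = 0 ✗
Since they disagree at (0,1,1,0), the expression is not a correct formula for φ.

No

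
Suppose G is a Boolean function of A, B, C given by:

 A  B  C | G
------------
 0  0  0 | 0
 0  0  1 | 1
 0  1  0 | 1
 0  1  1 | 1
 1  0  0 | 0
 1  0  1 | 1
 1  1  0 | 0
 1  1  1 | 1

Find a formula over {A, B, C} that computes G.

There are just 3 zero rows: (0,0,0), (1,0,0), (1,1,0). Their minterms are ¬A·¬B·¬C, A·¬B·¬C, A·B·¬C; the OR of those covers precisely the 0-outputs, and negating it yields G.

G(A, B, C) = NOT ((((NOT A AND NOT B) AND NOT C) OR ((A AND NOT B) AND NOT C)) OR ((A AND B) AND NOT C))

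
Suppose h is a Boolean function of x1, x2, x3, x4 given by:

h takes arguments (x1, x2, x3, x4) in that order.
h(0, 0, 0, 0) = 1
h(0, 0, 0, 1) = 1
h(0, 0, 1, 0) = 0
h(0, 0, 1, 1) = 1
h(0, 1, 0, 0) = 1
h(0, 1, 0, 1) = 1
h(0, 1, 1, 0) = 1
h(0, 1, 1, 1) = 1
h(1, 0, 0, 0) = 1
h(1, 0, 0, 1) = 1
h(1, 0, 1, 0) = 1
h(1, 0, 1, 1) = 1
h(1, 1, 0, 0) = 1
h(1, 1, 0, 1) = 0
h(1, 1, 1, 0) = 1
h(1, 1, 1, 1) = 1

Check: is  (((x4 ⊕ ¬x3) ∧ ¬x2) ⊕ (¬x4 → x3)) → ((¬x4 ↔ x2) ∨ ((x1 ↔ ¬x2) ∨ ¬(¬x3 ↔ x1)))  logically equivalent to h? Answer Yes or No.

Test each input against both h and the formula:
  x1=0, x2=0, x3=0, x4=0: formula gives 1, h = 1 ✓
  x1=0, x2=0, x3=0, x4=1: formula gives 1, h = 1 ✓
  x1=0, x2=0, x3=1, x4=0: formula gives 0, h = 0 ✓
  x1=0, x2=0, x3=1, x4=1: formula gives 1, h = 1 ✓
  … (the remaining 12 rows also agree.)
No disagreement on any input; they are logically equivalent.

Yes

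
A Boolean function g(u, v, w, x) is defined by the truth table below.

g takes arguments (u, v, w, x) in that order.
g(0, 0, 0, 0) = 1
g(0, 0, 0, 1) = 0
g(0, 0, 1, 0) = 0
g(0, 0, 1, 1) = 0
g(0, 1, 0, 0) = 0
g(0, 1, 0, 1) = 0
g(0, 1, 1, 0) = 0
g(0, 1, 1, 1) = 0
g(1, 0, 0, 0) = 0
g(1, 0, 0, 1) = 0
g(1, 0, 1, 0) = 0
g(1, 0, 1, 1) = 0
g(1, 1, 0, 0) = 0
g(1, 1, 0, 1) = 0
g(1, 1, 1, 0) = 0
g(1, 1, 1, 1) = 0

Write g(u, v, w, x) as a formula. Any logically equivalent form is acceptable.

g(u, v, w, x) = ~(((u | v) | w) | x)

The output is 1 only when every input is 0 — NOR of all inputs.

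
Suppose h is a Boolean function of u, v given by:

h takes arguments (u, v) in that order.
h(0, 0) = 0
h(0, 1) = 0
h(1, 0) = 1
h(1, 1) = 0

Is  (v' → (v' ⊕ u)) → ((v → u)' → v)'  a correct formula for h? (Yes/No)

Yes

Evaluate (v' → (v' ⊕ u)) → ((v → u)' → v)' on each row and compare to h:
  u=0, v=0: formula gives 0, h = 0 ✓
  u=0, v=1: formula gives 0, h = 0 ✓
  u=1, v=0: formula gives 1, h = 1 ✓
  u=1, v=1: formula gives 0, h = 0 ✓
No disagreement on any input; they are logically equivalent.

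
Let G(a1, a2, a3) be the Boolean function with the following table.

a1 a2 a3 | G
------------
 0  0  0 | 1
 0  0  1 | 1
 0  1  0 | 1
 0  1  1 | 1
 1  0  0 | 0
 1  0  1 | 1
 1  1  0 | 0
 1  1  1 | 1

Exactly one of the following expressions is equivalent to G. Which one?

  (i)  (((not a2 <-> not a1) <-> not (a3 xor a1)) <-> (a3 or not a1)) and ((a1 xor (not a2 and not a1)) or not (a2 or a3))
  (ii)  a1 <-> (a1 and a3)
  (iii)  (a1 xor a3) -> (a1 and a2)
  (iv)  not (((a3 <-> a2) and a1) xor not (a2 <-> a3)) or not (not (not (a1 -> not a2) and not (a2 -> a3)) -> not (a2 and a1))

(i) fails at (0,0,1): the formula yields 0, G is 1.
(iii) fails at (0,0,1): the formula yields 0, G is 1.
(iv) fails at (0,0,1): the formula yields 0, G is 1.
That leaves (ii). Evaluating it on every row reproduces the table of G exactly.

ii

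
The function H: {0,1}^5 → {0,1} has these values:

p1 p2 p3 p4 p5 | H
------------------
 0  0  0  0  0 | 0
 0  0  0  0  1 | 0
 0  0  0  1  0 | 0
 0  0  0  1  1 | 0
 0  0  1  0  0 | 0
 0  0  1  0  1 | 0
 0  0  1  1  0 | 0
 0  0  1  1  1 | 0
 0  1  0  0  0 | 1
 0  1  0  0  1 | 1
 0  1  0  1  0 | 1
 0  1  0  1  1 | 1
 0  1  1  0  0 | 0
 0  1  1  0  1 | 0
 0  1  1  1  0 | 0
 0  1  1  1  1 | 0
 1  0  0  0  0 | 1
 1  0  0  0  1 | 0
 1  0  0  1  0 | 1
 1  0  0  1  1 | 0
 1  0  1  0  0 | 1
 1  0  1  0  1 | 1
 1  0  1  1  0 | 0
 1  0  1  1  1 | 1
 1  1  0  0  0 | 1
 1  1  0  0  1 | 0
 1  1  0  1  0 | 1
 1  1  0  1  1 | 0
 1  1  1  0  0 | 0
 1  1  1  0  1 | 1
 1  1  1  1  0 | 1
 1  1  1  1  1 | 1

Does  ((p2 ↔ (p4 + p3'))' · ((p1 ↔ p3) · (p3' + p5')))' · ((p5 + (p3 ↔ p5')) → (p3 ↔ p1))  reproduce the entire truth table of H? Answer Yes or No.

Yes

Evaluate ((p2 ↔ (p4 + p3'))' · ((p1 ↔ p3) · (p3' + p5')))' · ((p5 + (p3 ↔ p5')) → (p3 ↔ p1)) on each row and compare to H:
  p1=0, p2=0, p3=0, p4=0, p5=0: formula gives 0, H = 0 ✓
  p1=0, p2=0, p3=0, p4=0, p5=1: formula gives 0, H = 0 ✓
  p1=0, p2=0, p3=0, p4=1, p5=0: formula gives 0, H = 0 ✓
  p1=0, p2=0, p3=0, p4=1, p5=1: formula gives 0, H = 0 ✓
  …and likewise for the remaining 28 rows.
All 32 rows match — the expression computes H exactly.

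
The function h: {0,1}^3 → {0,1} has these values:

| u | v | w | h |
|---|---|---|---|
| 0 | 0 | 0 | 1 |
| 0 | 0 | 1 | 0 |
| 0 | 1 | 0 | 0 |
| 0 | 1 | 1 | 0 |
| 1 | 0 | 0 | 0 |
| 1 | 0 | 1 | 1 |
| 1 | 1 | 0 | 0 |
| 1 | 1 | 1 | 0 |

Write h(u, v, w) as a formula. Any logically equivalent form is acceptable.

The 1-rows are (0,0,0), (1,0,1). Each contributes one minterm — ¬u·¬v·¬w; u·¬v·w — and their disjunction is a sum-of-products form of h.

h(u, v, w) = ((~u & ~v) & ~w) | ((u & ~v) & w)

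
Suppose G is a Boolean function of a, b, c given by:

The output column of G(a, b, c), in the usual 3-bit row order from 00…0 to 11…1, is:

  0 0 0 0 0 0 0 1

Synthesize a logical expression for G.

The output is 1 only when every input is 1 — the AND of all inputs.

G(a, b, c) = (a and b) and c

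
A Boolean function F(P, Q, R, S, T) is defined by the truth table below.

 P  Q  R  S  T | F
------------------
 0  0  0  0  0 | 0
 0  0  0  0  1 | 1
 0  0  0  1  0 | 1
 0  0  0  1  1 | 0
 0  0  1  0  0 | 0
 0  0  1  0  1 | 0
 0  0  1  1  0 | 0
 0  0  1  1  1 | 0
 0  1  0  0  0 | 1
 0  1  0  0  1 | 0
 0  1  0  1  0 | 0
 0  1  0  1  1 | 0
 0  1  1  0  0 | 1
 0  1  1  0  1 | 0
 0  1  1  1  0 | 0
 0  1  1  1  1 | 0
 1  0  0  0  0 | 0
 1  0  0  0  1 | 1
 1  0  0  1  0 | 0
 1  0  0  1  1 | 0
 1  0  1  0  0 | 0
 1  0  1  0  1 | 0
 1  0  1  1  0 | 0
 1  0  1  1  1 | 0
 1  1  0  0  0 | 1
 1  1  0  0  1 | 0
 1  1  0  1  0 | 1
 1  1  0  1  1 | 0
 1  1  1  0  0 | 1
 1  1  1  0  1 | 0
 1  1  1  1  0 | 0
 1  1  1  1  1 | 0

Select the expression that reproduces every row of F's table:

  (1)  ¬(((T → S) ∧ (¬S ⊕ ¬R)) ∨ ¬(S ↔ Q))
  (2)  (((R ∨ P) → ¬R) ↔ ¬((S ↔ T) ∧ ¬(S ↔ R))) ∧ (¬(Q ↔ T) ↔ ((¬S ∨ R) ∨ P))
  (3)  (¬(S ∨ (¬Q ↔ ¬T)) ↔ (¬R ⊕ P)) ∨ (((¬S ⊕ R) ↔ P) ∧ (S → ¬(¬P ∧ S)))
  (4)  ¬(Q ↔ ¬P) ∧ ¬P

2

(1): at (0,0,0,0,0) it gives 1, but F = 0 — eliminated.
(3): at (0,0,0,1,0) it gives 0, but F = 1 — eliminated.
(4): at (0,0,0,0,0) it gives 1, but F = 0 — eliminated.
That leaves (2). Evaluating it on every row reproduces the table of F exactly.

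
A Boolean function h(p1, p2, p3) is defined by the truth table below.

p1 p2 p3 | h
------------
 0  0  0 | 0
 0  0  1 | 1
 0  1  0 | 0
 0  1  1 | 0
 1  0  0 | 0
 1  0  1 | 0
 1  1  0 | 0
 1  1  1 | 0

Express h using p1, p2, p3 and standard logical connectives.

h is 1 on exactly one input, (0,0,1), whose minterm is ¬p1·¬p2·p3. So h is just that conjunction.

h(p1, p2, p3) = (¬p1 ∧ ¬p2) ∧ p3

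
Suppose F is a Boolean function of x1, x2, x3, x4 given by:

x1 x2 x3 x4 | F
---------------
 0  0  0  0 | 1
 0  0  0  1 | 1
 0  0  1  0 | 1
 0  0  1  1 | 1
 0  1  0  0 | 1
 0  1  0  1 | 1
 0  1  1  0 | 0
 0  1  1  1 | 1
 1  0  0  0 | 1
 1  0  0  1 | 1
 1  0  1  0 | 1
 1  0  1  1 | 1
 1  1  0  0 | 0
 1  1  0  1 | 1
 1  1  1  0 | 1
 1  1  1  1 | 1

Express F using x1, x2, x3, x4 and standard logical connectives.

The 0-rows are (0,1,1,0), (1,1,0,0). Take each as a conjunction (¬x1·x2·x3·¬x4, x1·x2·¬x3·¬x4), form their disjunction, and complement — that gives a formula that is 1 everywhere F is.

F(x1, x2, x3, x4) = ((((x1' · x2) · x3) · x4') + (((x1 · x2) · x3') · x4'))'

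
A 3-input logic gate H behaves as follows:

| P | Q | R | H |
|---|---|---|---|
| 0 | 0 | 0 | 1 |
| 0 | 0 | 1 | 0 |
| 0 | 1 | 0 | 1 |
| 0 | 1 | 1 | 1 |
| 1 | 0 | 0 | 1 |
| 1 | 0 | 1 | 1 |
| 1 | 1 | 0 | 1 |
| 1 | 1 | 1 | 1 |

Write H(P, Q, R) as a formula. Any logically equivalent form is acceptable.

Only row (0,0,1) gives 0. So H is 1 everywhere except there — the complement of the minterm ¬P·¬Q·R.

H(P, Q, R) = ((P' · Q') · R)'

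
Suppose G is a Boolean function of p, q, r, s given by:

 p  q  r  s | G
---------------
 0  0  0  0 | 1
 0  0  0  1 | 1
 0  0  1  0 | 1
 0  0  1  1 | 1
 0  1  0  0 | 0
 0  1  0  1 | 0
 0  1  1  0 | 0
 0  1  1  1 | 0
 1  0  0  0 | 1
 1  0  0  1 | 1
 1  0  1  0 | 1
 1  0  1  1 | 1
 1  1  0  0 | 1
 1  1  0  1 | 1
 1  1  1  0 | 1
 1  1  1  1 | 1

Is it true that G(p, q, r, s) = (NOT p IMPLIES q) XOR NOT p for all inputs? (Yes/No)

Yes

Test each input against both G and the formula:
  p=0, q=0, r=0, s=0: formula gives 1, G = 1 ✓
  p=0, q=0, r=0, s=1: formula gives 1, G = 1 ✓
  p=0, q=0, r=1, s=0: formula gives 1, G = 1 ✓
  p=0, q=0, r=1, s=1: formula gives 1, G = 1 ✓
  … (the remaining 12 rows also agree.)
All 16 rows match — the expression computes G exactly.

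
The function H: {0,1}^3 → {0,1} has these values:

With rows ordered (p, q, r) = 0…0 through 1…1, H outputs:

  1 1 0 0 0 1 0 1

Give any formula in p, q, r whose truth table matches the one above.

H(p, q, r) = ((((p' · q') · r') + ((p' · q') · r)) + ((p · q') · r)) + ((p · q) · r)

Collect the rows where H=1 — (0,0,0), (0,0,1), (1,0,1), (1,1,1) — and write one minterm per row: ¬p·¬q·¬r, ¬p·¬q·r, p·¬q·r, p·q·r. Their union (logical OR) reproduces the table exactly.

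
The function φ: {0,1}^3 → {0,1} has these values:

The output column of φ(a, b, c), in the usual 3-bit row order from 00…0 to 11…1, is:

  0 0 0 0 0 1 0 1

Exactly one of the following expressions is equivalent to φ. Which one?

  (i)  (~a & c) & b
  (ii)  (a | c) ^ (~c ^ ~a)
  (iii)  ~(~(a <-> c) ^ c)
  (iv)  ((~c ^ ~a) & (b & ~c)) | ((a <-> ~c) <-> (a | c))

(i): at (0,1,1) it gives 1, but φ = 0 — eliminated.
(iii): at (0,0,0) it gives 1, but φ = 0 — eliminated.
(iv): at (0,0,0) it gives 1, but φ = 0 — eliminated.
Only (ii) survives; checking it on all 8 rows confirms it matches φ.

ii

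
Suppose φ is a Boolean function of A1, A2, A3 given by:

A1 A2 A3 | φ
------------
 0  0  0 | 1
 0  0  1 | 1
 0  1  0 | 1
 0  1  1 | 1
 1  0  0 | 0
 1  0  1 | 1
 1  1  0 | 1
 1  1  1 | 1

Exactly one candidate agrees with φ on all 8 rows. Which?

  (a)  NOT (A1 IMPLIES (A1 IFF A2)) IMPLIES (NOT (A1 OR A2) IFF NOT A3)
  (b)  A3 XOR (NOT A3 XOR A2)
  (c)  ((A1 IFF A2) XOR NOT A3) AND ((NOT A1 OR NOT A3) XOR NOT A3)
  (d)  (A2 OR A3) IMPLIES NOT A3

(b): at (0,1,0) it gives 0, but φ = 1 — eliminated.
(c): at (0,0,0) it gives 0, but φ = 1 — eliminated.
(d): at (0,0,1) it gives 0, but φ = 1 — eliminated.
(a) is the remaining candidate, and it agrees with φ on all 8 inputs.

a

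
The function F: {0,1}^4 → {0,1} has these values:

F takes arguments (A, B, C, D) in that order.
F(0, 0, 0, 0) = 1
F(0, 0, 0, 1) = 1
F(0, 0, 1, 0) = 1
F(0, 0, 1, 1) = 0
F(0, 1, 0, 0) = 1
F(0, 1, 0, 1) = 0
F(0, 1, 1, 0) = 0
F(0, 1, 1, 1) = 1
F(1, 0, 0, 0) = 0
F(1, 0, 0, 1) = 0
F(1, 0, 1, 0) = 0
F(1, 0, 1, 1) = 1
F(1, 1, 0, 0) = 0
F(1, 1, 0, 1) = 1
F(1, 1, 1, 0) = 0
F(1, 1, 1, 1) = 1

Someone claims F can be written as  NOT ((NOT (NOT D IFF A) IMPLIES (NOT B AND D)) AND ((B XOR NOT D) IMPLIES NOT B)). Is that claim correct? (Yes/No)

No

Test each input against both F and the formula:
  A=0, B=0, C=0, D=0: formula gives 1, F = 1 ✓
  A=0, B=0, C=0, D=1: formula gives 0, but F = 1 ✗
Row (0,0,0,1) is a counterexample, so the formula is not equivalent to F.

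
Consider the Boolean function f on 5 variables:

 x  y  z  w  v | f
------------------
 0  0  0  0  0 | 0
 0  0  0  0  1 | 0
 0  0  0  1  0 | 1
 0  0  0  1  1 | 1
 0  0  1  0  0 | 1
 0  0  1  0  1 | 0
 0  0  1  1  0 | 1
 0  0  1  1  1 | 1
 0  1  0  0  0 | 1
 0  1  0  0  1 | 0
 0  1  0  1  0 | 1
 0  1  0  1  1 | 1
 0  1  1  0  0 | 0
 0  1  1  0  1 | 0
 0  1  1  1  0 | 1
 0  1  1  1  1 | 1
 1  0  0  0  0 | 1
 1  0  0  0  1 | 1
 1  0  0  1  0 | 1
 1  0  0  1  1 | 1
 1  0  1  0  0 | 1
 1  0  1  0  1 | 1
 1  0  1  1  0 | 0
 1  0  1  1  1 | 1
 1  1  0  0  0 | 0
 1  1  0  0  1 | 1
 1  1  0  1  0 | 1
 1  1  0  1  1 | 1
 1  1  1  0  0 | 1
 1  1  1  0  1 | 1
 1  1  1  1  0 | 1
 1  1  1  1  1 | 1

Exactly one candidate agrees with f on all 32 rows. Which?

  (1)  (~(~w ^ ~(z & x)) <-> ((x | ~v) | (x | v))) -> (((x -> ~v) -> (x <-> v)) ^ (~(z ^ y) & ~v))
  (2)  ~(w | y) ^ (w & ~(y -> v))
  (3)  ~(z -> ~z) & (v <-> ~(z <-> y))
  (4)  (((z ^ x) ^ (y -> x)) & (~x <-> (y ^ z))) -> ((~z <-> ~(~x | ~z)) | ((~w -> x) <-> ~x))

1

(2): at (0,0,0,0,0) it gives 1, but f = 0 — eliminated.
(3): at (0,0,0,1,0) it gives 0, but f = 1 — eliminated.
(4): at (0,0,0,0,0) it gives 1, but f = 0 — eliminated.
That leaves (1). Evaluating it on every row reproduces the table of f exactly.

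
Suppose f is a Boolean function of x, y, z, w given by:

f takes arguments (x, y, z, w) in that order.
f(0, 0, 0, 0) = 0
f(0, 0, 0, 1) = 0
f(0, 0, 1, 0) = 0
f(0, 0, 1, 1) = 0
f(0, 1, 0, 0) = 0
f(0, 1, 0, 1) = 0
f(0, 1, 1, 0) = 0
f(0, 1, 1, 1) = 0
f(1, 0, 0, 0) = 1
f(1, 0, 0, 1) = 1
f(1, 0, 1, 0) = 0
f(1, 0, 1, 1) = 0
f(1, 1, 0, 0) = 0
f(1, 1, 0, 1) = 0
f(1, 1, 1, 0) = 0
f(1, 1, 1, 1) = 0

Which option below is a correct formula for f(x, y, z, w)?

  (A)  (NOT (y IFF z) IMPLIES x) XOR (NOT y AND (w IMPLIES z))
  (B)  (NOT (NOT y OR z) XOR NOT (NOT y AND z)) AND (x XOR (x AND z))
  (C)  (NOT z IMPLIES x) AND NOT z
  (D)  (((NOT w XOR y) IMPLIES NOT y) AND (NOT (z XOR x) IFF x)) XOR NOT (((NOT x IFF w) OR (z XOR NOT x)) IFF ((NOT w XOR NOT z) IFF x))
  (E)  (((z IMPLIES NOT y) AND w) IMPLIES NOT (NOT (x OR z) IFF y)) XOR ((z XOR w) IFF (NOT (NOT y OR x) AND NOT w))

B

(A): at (0,0,0,1) it gives 1, but f = 0 — eliminated.
(C): at (1,1,0,0) it gives 1, but f = 0 — eliminated.
(D): at (0,0,0,1) it gives 1, but f = 0 — eliminated.
(E): at (0,0,0,1) it gives 1, but f = 0 — eliminated.
That leaves (B). Evaluating it on every row reproduces the table of f exactly.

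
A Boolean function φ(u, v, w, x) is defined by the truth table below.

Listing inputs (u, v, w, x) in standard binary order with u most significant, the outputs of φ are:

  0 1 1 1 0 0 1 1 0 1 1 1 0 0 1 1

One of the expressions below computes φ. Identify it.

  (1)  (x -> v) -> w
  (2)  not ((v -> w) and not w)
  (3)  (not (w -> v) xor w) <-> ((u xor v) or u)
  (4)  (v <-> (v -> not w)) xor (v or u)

1

(2): at (0,0,0,1) it gives 0, but φ = 1 — eliminated.
(3): at (0,0,0,0) it gives 1, but φ = 0 — eliminated.
(4): at (0,0,0,1) it gives 0, but φ = 1 — eliminated.
(1) is the remaining candidate, and it agrees with φ on all 16 inputs.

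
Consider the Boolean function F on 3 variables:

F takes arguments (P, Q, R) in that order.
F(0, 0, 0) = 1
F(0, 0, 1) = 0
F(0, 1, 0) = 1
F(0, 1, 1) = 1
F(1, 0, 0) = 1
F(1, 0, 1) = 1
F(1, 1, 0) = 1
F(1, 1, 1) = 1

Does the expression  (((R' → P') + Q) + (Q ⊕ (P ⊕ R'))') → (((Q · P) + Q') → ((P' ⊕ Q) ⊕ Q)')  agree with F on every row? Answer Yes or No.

No

Evaluate (((R' → P') + Q) + (Q ⊕ (P ⊕ R'))') → (((Q · P) + Q') → ((P' ⊕ Q) ⊕ Q)') on each row and compare to F:
  P=0, Q=0, R=0: formula gives 0, but F = 1 ✗
Row (0,0,0) is a counterexample, so the formula is not equivalent to F.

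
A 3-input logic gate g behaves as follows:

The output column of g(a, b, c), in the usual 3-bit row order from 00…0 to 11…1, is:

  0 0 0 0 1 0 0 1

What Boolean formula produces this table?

g(a, b, c) = ((a AND NOT b) AND NOT c) OR ((a AND b) AND c)

g=1 on 2 inputs: (1,0,0), (1,1,1). Reading each as a conjunction of literals (a·¬b·¬c, a·b·c) and taking the OR gives the canonical DNF.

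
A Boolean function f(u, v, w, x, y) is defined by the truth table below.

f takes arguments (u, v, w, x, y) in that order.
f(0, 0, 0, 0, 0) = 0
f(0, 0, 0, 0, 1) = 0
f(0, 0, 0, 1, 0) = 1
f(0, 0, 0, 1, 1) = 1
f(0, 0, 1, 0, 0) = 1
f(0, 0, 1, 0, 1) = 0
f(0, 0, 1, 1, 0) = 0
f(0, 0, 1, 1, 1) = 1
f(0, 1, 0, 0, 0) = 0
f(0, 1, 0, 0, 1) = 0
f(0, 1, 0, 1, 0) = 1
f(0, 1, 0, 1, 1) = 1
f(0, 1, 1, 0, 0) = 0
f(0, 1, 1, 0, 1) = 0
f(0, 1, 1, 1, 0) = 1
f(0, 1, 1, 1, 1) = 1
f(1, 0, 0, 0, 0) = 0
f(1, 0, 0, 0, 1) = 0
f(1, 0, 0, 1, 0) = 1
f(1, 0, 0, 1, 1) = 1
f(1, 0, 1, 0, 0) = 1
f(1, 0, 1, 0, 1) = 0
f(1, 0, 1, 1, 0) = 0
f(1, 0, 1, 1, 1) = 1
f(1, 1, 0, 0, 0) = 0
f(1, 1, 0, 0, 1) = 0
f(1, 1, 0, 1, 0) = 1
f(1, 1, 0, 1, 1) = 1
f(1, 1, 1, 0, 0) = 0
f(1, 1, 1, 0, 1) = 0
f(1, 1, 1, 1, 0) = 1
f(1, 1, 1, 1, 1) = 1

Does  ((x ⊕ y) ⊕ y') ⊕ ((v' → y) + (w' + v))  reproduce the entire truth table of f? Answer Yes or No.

Yes

Evaluate ((x ⊕ y) ⊕ y') ⊕ ((v' → y) + (w' + v)) on each row and compare to f:
  u=0, v=0, w=0, x=0, y=0: formula gives 0, f = 0 ✓
  u=0, v=0, w=0, x=0, y=1: formula gives 0, f = 0 ✓
  u=0, v=0, w=0, x=1, y=0: formula gives 1, f = 1 ✓
  u=0, v=0, w=0, x=1, y=1: formula gives 1, f = 1 ✓
  … (the remaining 28 rows also agree.)
All 32 rows match — the expression computes f exactly.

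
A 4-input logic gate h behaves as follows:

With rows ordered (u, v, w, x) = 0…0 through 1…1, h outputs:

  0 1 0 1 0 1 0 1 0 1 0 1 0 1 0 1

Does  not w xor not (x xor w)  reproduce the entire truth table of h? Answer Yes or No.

Evaluate not w xor not (x xor w) on each row and compare to h:
  u=0, v=0, w=0, x=0: formula gives 0, h = 0 ✓
  u=0, v=0, w=0, x=1: formula gives 1, h = 1 ✓
  u=0, v=0, w=1, x=0: formula gives 0, h = 0 ✓
  u=0, v=0, w=1, x=1: formula gives 1, h = 1 ✓
  … (the remaining 12 rows also agree.)
Every row agrees, so the formula is equivalent.

Yes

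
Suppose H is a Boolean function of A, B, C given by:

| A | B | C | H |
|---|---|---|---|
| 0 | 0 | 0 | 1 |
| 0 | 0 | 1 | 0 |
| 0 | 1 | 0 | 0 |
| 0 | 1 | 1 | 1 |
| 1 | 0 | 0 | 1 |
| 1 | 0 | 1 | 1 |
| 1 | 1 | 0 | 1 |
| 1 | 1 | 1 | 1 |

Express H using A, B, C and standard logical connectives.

H is 0 on only 2 rows — (0,0,1), (0,1,0). Writing each as a minterm (¬A·¬B·C, ¬A·B·¬C) and OR-ing them characterizes exactly where H=0, so H is the negation of that disjunction.

H(A, B, C) = ~(((~A & ~B) & C) | ((~A & B) & ~C))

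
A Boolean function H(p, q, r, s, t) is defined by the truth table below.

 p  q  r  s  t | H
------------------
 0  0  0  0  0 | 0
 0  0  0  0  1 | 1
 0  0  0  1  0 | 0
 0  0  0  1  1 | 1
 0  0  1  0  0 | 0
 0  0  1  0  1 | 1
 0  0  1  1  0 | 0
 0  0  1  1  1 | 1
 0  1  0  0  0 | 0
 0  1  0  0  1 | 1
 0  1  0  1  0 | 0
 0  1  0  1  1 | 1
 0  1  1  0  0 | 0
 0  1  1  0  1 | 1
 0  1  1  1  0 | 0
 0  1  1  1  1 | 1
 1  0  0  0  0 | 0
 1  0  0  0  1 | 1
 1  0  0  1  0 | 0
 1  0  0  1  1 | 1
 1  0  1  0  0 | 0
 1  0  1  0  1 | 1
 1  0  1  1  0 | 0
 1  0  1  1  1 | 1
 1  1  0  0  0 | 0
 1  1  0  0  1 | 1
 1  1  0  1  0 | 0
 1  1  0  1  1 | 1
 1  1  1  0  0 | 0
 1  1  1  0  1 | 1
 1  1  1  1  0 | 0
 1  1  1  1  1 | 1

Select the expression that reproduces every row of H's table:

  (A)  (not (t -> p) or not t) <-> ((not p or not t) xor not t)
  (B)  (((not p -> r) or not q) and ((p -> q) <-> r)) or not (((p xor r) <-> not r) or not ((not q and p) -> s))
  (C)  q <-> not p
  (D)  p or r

A

(B) disagrees with H on (0,0,0,0,0) (formula → 1, table → 0); rule it out.
(C) disagrees with H on (0,0,0,0,1) (formula → 0, table → 1); rule it out.
(D) disagrees with H on (0,0,0,0,1) (formula → 0, table → 1); rule it out.
(A) is the remaining candidate, and it agrees with H on all 32 inputs.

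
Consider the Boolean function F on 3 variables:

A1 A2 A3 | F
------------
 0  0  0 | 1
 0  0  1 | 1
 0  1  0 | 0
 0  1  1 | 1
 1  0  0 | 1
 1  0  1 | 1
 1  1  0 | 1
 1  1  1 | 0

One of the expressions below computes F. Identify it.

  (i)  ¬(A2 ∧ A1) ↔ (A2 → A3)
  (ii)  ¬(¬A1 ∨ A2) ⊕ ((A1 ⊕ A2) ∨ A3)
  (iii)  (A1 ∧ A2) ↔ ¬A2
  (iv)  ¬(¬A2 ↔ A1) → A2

(ii): at (0,0,0) it gives 0, but F = 1 — eliminated.
(iii): at (0,0,0) it gives 0, but F = 1 — eliminated.
(iv): at (0,0,0) it gives 0, but F = 1 — eliminated.
That leaves (i). Evaluating it on every row reproduces the table of F exactly.

i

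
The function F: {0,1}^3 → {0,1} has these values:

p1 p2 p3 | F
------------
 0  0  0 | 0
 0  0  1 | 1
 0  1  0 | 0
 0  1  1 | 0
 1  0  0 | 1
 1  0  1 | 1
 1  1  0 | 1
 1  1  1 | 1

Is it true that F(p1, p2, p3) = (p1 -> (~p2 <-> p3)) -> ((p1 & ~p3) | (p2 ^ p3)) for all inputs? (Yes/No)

No

Check the formula against F row by row:
  p1=0, p2=0, p3=0: formula gives 0, F = 0 ✓
  p1=0, p2=0, p3=1: formula gives 1, F = 1 ✓
  p1=0, p2=1, p3=0: formula gives 1, but F = 0 ✗
A single disagreement suffices: at (0,1,0) they differ, so the formula does not compute F.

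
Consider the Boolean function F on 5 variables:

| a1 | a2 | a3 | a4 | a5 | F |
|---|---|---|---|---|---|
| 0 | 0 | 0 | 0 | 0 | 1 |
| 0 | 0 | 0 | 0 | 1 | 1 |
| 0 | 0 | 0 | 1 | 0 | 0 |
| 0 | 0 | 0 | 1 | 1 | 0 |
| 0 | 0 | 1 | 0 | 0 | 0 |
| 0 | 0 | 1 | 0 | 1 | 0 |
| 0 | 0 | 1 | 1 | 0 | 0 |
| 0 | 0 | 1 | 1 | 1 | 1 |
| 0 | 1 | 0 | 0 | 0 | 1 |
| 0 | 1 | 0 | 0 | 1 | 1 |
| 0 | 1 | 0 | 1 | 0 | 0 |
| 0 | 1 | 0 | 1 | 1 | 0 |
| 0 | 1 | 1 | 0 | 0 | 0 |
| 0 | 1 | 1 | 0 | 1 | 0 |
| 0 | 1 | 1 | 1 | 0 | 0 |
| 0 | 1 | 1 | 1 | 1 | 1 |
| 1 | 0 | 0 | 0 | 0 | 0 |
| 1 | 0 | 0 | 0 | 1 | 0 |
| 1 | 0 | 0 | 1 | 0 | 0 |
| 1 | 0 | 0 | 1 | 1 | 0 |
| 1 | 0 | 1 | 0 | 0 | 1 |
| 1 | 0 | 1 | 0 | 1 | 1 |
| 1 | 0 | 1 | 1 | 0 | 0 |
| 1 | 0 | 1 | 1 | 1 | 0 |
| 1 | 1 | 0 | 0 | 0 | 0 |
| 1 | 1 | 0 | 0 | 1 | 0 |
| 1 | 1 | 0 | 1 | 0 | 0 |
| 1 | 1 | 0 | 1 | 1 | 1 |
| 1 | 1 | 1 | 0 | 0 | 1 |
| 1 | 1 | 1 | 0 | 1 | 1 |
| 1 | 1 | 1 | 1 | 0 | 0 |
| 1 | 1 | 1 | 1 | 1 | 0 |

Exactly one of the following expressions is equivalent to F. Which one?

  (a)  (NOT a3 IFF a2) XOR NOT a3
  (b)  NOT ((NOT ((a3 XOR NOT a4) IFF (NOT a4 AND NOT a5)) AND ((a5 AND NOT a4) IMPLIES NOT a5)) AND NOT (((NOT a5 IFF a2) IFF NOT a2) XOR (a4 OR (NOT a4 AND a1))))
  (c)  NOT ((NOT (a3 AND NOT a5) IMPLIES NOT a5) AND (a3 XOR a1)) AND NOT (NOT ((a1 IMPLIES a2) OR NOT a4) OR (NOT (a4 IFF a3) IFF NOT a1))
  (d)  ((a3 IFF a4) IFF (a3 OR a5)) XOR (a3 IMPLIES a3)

c

(a) disagrees with F on (0,0,0,1,0) (formula → 1, table → 0); rule it out.
(b) disagrees with F on (0,0,0,1,0) (formula → 1, table → 0); rule it out.
(d) disagrees with F on (0,0,0,0,1) (formula → 0, table → 1); rule it out.
(c) is the remaining candidate, and it agrees with F on all 32 inputs.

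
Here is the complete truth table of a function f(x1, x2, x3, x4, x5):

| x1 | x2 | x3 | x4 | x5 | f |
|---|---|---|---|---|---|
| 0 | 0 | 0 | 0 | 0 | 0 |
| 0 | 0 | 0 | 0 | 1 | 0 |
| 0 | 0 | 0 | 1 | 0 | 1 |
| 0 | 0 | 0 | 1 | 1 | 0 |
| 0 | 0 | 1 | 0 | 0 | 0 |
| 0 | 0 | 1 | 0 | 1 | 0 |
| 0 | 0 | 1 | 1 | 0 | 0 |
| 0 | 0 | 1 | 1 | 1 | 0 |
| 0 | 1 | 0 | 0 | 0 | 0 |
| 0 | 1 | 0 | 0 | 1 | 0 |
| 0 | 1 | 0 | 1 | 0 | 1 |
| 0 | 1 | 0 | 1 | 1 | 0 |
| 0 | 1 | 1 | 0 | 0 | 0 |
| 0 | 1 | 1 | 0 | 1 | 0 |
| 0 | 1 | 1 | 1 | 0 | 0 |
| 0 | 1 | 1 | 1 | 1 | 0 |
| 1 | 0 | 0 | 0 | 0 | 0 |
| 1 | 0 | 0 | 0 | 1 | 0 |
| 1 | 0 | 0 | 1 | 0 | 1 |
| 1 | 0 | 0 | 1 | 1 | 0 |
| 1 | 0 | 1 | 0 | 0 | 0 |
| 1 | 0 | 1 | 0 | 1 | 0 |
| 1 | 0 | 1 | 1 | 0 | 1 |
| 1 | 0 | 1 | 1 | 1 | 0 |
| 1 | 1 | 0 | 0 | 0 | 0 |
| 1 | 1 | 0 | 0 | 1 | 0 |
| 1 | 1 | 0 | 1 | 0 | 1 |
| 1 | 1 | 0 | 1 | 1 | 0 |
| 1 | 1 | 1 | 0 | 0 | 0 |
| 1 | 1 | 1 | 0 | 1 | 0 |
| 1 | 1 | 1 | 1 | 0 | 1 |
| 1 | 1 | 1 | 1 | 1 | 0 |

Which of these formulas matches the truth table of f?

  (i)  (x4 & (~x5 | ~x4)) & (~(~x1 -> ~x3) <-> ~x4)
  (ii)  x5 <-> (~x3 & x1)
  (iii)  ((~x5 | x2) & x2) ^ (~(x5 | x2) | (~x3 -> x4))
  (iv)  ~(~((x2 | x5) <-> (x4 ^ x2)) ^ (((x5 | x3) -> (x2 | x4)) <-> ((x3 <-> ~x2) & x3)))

i

(ii): at (0,0,0,0,0) it gives 1, but f = 0 — eliminated.
(iii): at (0,0,0,0,0) it gives 1, but f = 0 — eliminated.
(iv): at (0,0,0,0,0) it gives 1, but f = 0 — eliminated.
(i) is the remaining candidate, and it agrees with f on all 32 inputs.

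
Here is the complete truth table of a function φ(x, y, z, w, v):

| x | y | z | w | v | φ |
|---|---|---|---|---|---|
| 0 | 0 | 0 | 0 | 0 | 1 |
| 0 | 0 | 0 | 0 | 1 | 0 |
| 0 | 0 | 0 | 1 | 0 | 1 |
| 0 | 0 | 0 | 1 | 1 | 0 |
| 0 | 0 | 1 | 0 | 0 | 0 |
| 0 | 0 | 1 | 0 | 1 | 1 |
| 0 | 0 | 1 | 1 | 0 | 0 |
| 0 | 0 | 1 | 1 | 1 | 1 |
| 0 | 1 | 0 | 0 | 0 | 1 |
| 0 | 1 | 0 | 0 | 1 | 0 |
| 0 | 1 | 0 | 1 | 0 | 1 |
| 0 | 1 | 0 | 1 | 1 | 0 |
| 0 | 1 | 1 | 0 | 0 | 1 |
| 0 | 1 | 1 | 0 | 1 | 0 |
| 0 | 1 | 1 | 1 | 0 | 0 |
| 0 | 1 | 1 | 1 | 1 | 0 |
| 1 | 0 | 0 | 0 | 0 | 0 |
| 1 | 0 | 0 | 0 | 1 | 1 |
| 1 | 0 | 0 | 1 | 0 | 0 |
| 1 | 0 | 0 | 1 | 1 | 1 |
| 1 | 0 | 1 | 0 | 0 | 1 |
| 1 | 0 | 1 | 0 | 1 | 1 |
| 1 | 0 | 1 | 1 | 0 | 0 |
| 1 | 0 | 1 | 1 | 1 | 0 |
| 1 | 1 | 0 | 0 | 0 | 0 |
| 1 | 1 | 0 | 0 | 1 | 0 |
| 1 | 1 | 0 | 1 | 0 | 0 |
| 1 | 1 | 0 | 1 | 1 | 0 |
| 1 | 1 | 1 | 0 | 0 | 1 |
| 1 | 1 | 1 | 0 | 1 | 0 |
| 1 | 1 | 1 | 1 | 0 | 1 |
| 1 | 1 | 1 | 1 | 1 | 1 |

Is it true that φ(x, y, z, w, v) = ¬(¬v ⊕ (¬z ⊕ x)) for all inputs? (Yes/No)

No

Test each input against both φ and the formula:
  x=0, y=0, z=0, w=0, v=0: formula gives 1, φ = 1 ✓
  x=0, y=0, z=0, w=0, v=1: formula gives 0, φ = 0 ✓
  x=0, y=0, z=0, w=1, v=0: formula gives 1, φ = 1 ✓
  x=0, y=0, z=0, w=1, v=1: formula gives 0, φ = 0 ✓
  …
  x=0, y=1, z=1, w=0, v=0: formula gives 0, but φ = 1 ✗
Since they disagree at (0,1,1,0,0), the expression is not a correct formula for φ.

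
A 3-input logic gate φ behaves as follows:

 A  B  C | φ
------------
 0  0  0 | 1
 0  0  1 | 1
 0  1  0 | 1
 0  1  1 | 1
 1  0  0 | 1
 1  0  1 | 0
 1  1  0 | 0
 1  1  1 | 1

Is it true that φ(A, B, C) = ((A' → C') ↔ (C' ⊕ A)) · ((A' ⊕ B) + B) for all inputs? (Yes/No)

No

Test each input against both φ and the formula:
  A=0, B=0, C=0: formula gives 1, φ = 1 ✓
  A=0, B=0, C=1: formula gives 1, φ = 1 ✓
  A=0, B=1, C=0: formula gives 1, φ = 1 ✓
  A=0, B=1, C=1: formula gives 1, φ = 1 ✓
  A=1, B=0, C=0: formula gives 0, but φ = 1 ✗
Row (1,0,0) is a counterexample, so the formula is not equivalent to φ.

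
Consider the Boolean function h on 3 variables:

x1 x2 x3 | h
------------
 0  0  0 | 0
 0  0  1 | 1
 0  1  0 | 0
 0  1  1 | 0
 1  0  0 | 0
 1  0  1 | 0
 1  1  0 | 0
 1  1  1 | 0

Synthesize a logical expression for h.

h is 1 on exactly one input, (0,0,1), whose minterm is ¬x1·¬x2·x3. So h is just that conjunction.

h(x1, x2, x3) = (¬x1 ∧ ¬x2) ∧ x3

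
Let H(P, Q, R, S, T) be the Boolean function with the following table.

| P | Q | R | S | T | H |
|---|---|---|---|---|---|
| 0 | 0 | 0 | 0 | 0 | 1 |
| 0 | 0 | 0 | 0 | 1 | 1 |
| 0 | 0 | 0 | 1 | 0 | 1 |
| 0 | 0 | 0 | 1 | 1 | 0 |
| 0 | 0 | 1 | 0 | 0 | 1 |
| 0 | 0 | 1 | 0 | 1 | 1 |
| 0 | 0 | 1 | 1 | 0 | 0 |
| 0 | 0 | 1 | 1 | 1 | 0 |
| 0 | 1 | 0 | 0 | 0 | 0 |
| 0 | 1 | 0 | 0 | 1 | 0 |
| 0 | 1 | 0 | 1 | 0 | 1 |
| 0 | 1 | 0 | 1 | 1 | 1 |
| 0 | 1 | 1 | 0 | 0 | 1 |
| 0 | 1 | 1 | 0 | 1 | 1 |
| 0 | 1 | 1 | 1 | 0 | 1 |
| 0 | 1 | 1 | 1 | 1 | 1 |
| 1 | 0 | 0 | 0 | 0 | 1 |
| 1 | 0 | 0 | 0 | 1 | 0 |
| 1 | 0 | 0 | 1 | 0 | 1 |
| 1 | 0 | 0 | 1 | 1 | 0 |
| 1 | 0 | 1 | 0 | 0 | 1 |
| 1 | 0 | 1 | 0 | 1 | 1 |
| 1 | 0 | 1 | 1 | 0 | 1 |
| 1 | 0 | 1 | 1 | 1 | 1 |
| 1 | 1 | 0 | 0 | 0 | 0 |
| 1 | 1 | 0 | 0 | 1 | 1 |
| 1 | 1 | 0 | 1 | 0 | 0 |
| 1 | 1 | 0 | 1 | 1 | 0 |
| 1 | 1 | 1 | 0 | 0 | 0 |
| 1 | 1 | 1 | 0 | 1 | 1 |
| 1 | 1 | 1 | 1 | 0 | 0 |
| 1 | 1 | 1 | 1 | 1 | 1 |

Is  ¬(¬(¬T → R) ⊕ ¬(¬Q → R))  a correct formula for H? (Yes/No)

Check the formula against H row by row:
  P=0, Q=0, R=0, S=0, T=0: formula gives 1, H = 1 ✓
  P=0, Q=0, R=0, S=0, T=1: formula gives 0, but H = 1 ✗
Row (0,0,0,0,1) is a counterexample, so the formula is not equivalent to H.

No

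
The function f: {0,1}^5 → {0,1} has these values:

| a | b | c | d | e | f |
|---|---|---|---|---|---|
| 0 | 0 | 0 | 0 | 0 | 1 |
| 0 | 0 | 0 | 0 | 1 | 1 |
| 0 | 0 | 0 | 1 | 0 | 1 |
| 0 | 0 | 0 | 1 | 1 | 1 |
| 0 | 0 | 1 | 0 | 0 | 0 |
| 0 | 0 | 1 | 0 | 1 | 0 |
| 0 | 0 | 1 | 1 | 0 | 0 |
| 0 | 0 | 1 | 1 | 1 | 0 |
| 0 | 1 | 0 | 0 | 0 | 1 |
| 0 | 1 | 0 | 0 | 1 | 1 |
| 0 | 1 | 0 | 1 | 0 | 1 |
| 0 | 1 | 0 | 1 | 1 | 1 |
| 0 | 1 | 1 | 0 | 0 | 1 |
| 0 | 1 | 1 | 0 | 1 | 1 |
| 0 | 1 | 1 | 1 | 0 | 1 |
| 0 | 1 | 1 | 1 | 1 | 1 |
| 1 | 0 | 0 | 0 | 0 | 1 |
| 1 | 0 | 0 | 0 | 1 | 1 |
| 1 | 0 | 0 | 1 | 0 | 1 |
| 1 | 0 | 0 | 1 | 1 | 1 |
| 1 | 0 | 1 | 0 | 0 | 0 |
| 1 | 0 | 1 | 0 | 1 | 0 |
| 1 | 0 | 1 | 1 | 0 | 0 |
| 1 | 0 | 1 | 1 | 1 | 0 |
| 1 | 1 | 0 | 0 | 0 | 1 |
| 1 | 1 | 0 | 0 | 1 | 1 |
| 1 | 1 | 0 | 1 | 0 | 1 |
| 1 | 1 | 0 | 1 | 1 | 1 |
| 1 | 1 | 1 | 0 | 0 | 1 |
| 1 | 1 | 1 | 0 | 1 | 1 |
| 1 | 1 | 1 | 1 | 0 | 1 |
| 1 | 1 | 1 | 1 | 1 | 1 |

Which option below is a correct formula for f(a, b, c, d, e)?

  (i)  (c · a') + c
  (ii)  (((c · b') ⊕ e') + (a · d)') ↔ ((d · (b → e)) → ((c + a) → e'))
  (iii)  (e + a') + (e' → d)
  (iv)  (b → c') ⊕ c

(i): at (0,0,0,0,0) it gives 0, but f = 1 — eliminated.
(ii): at (0,0,1,0,0) it gives 1, but f = 0 — eliminated.
(iii): at (0,0,1,0,0) it gives 1, but f = 0 — eliminated.
(iv) is the remaining candidate, and it agrees with f on all 32 inputs.

iv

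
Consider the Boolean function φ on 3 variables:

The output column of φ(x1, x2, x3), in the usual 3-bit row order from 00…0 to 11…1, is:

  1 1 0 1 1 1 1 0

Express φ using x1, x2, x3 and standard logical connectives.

φ(x1, x2, x3) = not (((not x1 and x2) and not x3) or ((x1 and x2) and x3))

There are just 2 zero rows: (0,1,0), (1,1,1). Their minterms are ¬x1·x2·¬x3, x1·x2·x3; the OR of those covers precisely the 0-outputs, and negating it yields φ.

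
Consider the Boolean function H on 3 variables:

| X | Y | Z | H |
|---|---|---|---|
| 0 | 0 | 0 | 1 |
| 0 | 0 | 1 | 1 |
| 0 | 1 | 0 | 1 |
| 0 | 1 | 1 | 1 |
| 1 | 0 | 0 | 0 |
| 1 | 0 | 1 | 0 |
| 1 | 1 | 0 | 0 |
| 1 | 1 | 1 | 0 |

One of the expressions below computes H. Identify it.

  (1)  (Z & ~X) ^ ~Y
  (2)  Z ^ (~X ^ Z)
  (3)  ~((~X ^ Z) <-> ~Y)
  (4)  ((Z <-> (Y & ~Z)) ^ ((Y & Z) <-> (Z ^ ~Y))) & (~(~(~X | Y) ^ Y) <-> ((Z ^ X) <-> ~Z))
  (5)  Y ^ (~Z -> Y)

2

(1) fails at (0,0,1): the formula yields 0, H is 1.
(3) fails at (0,0,0): the formula yields 0, H is 1.
(4) fails at (0,0,0): the formula yields 0, H is 1.
(5) fails at (0,0,0): the formula yields 0, H is 1.
That leaves (2). Evaluating it on every row reproduces the table of H exactly.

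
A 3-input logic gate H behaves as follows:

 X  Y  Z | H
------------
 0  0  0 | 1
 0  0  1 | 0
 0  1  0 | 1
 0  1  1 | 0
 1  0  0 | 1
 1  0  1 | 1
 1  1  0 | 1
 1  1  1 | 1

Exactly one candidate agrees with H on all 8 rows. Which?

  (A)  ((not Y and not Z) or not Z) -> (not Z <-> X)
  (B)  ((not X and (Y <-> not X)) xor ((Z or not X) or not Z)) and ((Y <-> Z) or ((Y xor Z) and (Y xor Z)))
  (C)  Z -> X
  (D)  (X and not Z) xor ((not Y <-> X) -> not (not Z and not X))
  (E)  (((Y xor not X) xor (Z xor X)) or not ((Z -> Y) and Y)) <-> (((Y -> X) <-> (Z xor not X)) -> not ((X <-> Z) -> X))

(A) disagrees with H on (0,0,0) (formula → 0, table → 1); rule it out.
(B) disagrees with H on (0,0,1) (formula → 1, table → 0); rule it out.
(D) disagrees with H on (0,0,1) (formula → 1, table → 0); rule it out.
(E) disagrees with H on (0,0,1) (formula → 1, table → 0); rule it out.
(C) is the remaining candidate, and it agrees with H on all 8 inputs.

C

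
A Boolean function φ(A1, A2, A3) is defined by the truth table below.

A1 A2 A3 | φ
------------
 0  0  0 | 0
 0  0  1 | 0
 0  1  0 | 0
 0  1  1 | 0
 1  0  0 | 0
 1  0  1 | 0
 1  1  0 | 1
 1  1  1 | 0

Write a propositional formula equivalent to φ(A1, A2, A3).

φ is 1 on exactly one input, (1,1,0), whose minterm is A1·A2·¬A3. So φ is just that conjunction.

φ(A1, A2, A3) = (A1 and A2) and not A3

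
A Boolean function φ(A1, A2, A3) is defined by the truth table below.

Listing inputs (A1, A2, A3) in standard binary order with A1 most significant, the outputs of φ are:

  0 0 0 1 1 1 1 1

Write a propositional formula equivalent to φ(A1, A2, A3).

φ(A1, A2, A3) = ((((A1' · A2') · A3') + ((A1' · A2') · A3)) + ((A1' · A2) · A3'))'

The 0-rows are (0,0,0), (0,0,1), (0,1,0). Take each as a conjunction (¬A1·¬A2·¬A3, ¬A1·¬A2·A3, ¬A1·A2·¬A3), form their disjunction, and complement — that gives a formula that is 1 everywhere φ is.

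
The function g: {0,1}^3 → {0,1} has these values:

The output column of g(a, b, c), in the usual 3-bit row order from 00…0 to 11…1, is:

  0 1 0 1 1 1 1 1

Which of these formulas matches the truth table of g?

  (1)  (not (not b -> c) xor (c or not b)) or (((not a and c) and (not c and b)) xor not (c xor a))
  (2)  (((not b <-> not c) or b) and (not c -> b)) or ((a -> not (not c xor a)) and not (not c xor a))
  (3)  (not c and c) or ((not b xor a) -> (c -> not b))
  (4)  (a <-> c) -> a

(1) fails at (0,0,0): the formula yields 1, g is 0.
(2) fails at (0,1,0): the formula yields 1, g is 0.
(3) fails at (0,0,0): the formula yields 1, g is 0.
Only (4) survives; checking it on all 8 rows confirms it matches g.

4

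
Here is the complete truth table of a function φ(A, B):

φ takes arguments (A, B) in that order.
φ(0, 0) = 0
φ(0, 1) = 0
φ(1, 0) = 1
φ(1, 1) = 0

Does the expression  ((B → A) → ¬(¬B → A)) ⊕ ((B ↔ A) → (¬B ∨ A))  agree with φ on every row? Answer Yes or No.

Test each input against both φ and the formula:
  A=0, B=0: formula gives 0, φ = 0 ✓
  A=0, B=1: formula gives 0, φ = 0 ✓
  A=1, B=0: formula gives 1, φ = 1 ✓
  A=1, B=1: formula gives 1, but φ = 0 ✗
Row (1,1) is a counterexample, so the formula is not equivalent to φ.

No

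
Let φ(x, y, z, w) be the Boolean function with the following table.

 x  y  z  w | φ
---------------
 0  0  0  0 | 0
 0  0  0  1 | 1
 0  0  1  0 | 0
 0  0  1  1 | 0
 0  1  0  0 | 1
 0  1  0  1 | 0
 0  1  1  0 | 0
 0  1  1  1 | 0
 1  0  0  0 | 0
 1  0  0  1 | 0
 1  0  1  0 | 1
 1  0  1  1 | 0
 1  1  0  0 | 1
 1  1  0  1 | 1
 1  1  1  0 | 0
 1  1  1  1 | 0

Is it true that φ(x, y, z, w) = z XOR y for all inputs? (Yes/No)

No

Test each input against both φ and the formula:
  x=0, y=0, z=0, w=0: formula gives 0, φ = 0 ✓
  x=0, y=0, z=0, w=1: formula gives 0, but φ = 1 ✗
Row (0,0,0,1) is a counterexample, so the formula is not equivalent to φ.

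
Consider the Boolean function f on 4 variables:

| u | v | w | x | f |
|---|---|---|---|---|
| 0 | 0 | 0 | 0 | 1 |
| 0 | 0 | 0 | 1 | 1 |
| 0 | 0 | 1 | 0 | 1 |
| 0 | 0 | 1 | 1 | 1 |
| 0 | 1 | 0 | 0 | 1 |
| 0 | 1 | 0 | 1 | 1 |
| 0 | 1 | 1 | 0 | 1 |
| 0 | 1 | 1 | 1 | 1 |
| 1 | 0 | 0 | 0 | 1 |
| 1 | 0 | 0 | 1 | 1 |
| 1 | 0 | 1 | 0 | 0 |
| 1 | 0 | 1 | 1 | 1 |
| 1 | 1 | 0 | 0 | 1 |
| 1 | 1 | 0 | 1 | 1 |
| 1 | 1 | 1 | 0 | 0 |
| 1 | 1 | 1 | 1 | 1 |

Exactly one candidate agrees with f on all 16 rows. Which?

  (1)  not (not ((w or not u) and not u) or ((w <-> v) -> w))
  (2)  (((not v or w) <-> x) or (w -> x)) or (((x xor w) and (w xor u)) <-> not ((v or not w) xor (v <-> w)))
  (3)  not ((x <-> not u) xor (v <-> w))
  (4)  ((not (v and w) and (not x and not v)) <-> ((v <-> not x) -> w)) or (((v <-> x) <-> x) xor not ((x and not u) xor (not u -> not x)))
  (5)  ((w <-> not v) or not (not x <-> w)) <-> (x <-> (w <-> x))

2

(1) disagrees with f on (0,0,1,0) (formula → 0, table → 1); rule it out.
(3) disagrees with f on (0,0,0,0) (formula → 0, table → 1); rule it out.
(4) disagrees with f on (0,0,1,1) (formula → 0, table → 1); rule it out.
(5) disagrees with f on (0,0,0,0) (formula → 0, table → 1); rule it out.
Only (2) survives; checking it on all 16 rows confirms it matches f.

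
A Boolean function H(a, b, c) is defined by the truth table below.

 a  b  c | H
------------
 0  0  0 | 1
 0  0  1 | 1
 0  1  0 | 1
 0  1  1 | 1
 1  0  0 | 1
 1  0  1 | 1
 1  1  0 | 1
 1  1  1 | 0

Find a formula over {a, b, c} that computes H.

The output is 0 only when every input is 1 — NAND of all inputs.

H(a, b, c) = ¬((a ∧ b) ∧ c)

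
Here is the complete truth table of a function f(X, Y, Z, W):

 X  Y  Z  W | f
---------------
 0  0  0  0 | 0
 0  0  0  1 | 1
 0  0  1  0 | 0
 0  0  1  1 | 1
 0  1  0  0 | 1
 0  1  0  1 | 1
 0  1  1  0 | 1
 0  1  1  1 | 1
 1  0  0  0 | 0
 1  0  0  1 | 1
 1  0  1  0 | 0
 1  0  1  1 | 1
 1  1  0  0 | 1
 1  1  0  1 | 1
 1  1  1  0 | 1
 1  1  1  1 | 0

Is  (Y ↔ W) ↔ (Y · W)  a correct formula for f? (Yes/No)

Evaluate (Y ↔ W) ↔ (Y · W) on each row and compare to f:
  X=0, Y=0, Z=0, W=0: formula gives 0, f = 0 ✓
  X=0, Y=0, Z=0, W=1: formula gives 1, f = 1 ✓
  X=0, Y=0, Z=1, W=0: formula gives 0, f = 0 ✓
  X=0, Y=0, Z=1, W=1: formula gives 1, f = 1 ✓
  …
  X=1, Y=1, Z=1, W=1: formula gives 1, but f = 0 ✗
Since they disagree at (1,1,1,1), the expression is not a correct formula for f.

No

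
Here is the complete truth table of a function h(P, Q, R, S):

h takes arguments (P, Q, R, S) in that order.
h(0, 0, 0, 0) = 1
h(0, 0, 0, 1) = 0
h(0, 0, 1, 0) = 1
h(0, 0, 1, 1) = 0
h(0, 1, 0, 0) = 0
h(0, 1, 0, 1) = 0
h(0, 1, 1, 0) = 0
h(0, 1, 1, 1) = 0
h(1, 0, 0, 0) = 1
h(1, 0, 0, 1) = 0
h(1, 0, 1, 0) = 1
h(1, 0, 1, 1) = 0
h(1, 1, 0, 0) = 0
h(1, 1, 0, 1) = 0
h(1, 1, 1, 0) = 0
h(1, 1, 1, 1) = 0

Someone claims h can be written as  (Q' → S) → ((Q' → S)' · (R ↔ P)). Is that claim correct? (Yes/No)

Test each input against both h and the formula:
  P=0, Q=0, R=0, S=0: formula gives 1, h = 1 ✓
  P=0, Q=0, R=0, S=1: formula gives 0, h = 0 ✓
  P=0, Q=0, R=1, S=0: formula gives 1, h = 1 ✓
  P=0, Q=0, R=1, S=1: formula gives 0, h = 0 ✓
  …and likewise for the remaining 12 rows.
All 16 rows match — the expression computes h exactly.

Yes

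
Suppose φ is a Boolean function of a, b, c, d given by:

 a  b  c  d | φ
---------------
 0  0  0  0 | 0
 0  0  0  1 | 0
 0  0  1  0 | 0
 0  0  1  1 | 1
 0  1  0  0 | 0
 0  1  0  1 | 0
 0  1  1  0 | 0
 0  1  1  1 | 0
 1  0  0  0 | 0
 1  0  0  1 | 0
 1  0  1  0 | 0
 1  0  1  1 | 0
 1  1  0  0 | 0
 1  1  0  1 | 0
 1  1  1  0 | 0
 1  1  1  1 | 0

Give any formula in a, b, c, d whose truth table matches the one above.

Only row (0,0,1,1) gives 1. That row's minterm ¬a·¬b·c·d is φ directly.

φ(a, b, c, d) = ((NOT a AND NOT b) AND c) AND d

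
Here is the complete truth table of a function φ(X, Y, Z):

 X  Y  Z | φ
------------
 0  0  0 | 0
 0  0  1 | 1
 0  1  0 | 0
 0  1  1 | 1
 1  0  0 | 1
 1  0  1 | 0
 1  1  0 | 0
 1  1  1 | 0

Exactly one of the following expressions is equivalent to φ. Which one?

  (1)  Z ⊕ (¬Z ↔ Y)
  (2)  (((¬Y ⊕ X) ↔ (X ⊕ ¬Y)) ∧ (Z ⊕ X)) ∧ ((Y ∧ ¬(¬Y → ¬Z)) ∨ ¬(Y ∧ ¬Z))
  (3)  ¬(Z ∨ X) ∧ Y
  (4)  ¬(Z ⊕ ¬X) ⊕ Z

2

(1) fails at (0,0,1): the formula yields 0, φ is 1.
(3) fails at (0,0,1): the formula yields 0, φ is 1.
(4) fails at (0,0,1): the formula yields 0, φ is 1.
(2) is the remaining candidate, and it agrees with φ on all 8 inputs.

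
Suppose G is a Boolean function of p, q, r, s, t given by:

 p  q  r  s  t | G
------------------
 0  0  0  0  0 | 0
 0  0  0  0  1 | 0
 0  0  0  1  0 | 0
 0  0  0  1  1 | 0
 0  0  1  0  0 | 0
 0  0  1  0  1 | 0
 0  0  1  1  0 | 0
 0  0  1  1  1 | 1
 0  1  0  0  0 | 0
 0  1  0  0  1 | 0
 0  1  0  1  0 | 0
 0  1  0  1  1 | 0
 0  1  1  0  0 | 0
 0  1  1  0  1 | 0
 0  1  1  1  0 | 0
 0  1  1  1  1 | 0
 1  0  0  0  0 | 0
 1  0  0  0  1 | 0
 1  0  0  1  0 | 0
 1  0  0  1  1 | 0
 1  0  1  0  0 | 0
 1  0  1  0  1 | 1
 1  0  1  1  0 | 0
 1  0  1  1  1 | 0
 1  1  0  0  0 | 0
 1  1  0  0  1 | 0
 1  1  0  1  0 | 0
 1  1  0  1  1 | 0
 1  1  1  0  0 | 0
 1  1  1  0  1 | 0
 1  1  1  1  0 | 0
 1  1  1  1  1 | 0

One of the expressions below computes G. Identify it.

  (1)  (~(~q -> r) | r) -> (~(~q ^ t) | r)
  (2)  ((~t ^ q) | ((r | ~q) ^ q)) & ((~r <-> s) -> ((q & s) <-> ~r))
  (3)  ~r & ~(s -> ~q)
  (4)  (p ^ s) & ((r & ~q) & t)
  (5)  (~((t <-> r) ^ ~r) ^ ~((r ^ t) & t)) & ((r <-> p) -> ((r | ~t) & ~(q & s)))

4

(1) fails at (0,0,0,0,1): the formula yields 1, G is 0.
(2) fails at (0,0,0,0,0): the formula yields 1, G is 0.
(3) fails at (0,0,1,1,1): the formula yields 0, G is 1.
(5) fails at (0,0,1,0,1): the formula yields 1, G is 0.
(4) is the remaining candidate, and it agrees with G on all 32 inputs.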